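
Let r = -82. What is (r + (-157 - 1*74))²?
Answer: 97969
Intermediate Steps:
(r + (-157 - 1*74))² = (-82 + (-157 - 1*74))² = (-82 + (-157 - 74))² = (-82 - 231)² = (-313)² = 97969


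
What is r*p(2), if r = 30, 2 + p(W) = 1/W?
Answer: -45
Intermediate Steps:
p(W) = -2 + 1/W
r*p(2) = 30*(-2 + 1/2) = 30*(-2 + ½) = 30*(-3/2) = -45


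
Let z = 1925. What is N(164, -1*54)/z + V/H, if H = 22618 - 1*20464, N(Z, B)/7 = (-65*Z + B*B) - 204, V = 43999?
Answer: -5020267/592350 ≈ -8.4752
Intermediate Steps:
N(Z, B) = -1428 - 455*Z + 7*B**2 (N(Z, B) = 7*((-65*Z + B*B) - 204) = 7*((-65*Z + B**2) - 204) = 7*((B**2 - 65*Z) - 204) = 7*(-204 + B**2 - 65*Z) = -1428 - 455*Z + 7*B**2)
H = 2154 (H = 22618 - 20464 = 2154)
N(164, -1*54)/z + V/H = (-1428 - 455*164 + 7*(-1*54)**2)/1925 + 43999/2154 = (-1428 - 74620 + 7*(-54)**2)*(1/1925) + 43999*(1/2154) = (-1428 - 74620 + 7*2916)*(1/1925) + 43999/2154 = (-1428 - 74620 + 20412)*(1/1925) + 43999/2154 = -55636*1/1925 + 43999/2154 = -7948/275 + 43999/2154 = -5020267/592350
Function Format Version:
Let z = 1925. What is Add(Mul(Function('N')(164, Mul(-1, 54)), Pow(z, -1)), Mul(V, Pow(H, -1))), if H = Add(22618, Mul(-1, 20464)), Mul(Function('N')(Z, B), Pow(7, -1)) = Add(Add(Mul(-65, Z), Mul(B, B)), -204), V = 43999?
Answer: Rational(-5020267, 592350) ≈ -8.4752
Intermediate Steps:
Function('N')(Z, B) = Add(-1428, Mul(-455, Z), Mul(7, Pow(B, 2))) (Function('N')(Z, B) = Mul(7, Add(Add(Mul(-65, Z), Mul(B, B)), -204)) = Mul(7, Add(Add(Mul(-65, Z), Pow(B, 2)), -204)) = Mul(7, Add(Add(Pow(B, 2), Mul(-65, Z)), -204)) = Mul(7, Add(-204, Pow(B, 2), Mul(-65, Z))) = Add(-1428, Mul(-455, Z), Mul(7, Pow(B, 2))))
H = 2154 (H = Add(22618, -20464) = 2154)
Add(Mul(Function('N')(164, Mul(-1, 54)), Pow(z, -1)), Mul(V, Pow(H, -1))) = Add(Mul(Add(-1428, Mul(-455, 164), Mul(7, Pow(Mul(-1, 54), 2))), Pow(1925, -1)), Mul(43999, Pow(2154, -1))) = Add(Mul(Add(-1428, -74620, Mul(7, Pow(-54, 2))), Rational(1, 1925)), Mul(43999, Rational(1, 2154))) = Add(Mul(Add(-1428, -74620, Mul(7, 2916)), Rational(1, 1925)), Rational(43999, 2154)) = Add(Mul(Add(-1428, -74620, 20412), Rational(1, 1925)), Rational(43999, 2154)) = Add(Mul(-55636, Rational(1, 1925)), Rational(43999, 2154)) = Add(Rational(-7948, 275), Rational(43999, 2154)) = Rational(-5020267, 592350)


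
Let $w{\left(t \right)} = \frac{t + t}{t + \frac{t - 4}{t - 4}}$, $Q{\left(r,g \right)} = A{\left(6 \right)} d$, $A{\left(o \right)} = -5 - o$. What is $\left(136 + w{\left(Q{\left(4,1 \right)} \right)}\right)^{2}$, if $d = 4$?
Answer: $\frac{35236096}{1849} \approx 19057.0$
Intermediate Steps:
$Q{\left(r,g \right)} = -44$ ($Q{\left(r,g \right)} = \left(-5 - 6\right) 4 = \left(-11\right) 4 = -44$)
$w{\left(t \right)} = \frac{2 t}{1 + t}$ ($w{\left(t \right)} = \frac{2 t}{t + \frac{-4 + t}{-4 + t}} = \frac{2 t}{t + 1} = \frac{2 t}{1 + t}$)
$\left(136 + w{\left(Q{\left(4,1 \right)} \right)}\right)^{2} = \left(136 + 2 \left(-44\right) \frac{1}{1 - 44}\right)^{2} = \left(136 + 2 \left(-44\right) \frac{1}{-43}\right)^{2} = \left(136 + 2 \left(-44\right) \left(- \frac{1}{43}\right)\right)^{2} = \left(136 + \frac{88}{43}\right)^{2} = \left(\frac{5936}{43}\right)^{2} = \frac{35236096}{1849}$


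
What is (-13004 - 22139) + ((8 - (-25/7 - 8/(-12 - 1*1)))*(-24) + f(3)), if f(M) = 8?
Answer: -3221213/91 ≈ -35398.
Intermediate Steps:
(-13004 - 22139) + ((8 - (-25/7 - 8/(-12 - 1*1)))*(-24) + f(3)) = (-13004 - 22139) + ((8 - (-25/7 - 8/(-12 - 1*1)))*(-24) + 8) = -35143 + ((8 - (-25*1/7 - 8/(-12 - 1)))*(-24) + 8) = -35143 + ((8 - (-25/7 - 8/(-13)))*(-24) + 8) = -35143 + ((8 - (-25/7 - 8*(-1/13)))*(-24) + 8) = -35143 + ((8 - (-25/7 + 8/13))*(-24) + 8) = -35143 + ((8 - 1*(-269/91))*(-24) + 8) = -35143 + ((8 + 269/91)*(-24) + 8) = -35143 + ((997/91)*(-24) + 8) = -35143 + (-23928/91 + 8) = -35143 - 23200/91 = -3221213/91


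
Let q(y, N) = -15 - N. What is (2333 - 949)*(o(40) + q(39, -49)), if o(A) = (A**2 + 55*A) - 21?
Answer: 5277192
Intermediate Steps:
o(A) = -21 + A**2 + 55*A
(2333 - 949)*(o(40) + q(39, -49)) = (2333 - 949)*((-21 + 40**2 + 55*40) + (-15 - 1*(-49))) = 1384*((-21 + 1600 + 2200) + (-15 + 49)) = 1384*(3779 + 34) = 1384*3813 = 5277192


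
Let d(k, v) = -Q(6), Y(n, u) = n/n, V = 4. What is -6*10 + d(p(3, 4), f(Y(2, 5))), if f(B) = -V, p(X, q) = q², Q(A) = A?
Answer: -66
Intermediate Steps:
Y(n, u) = 1
f(B) = -4 (f(B) = -1*4 = -4)
d(k, v) = -6 (d(k, v) = -1*6 = -6)
-6*10 + d(p(3, 4), f(Y(2, 5))) = -6*10 - 6 = -60 - 6 = -66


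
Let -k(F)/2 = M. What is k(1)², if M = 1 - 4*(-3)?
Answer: 676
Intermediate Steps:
M = 13 (M = 1 + 12 = 13)
k(F) = -26 (k(F) = -2*13 = -26)
k(1)² = (-26)² = 676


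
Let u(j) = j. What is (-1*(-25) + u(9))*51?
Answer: 1734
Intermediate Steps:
(-1*(-25) + u(9))*51 = (-1*(-25) + 9)*51 = (25 + 9)*51 = 34*51 = 1734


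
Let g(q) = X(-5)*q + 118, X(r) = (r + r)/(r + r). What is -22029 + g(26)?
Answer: -21885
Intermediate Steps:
X(r) = 1 (X(r) = (2*r)/((2*r)) = (2*r)*(1/(2*r)) = 1)
g(q) = 118 + q (g(q) = 1*q + 118 = q + 118 = 118 + q)
-22029 + g(26) = -22029 + (118 + 26) = -22029 + 144 = -21885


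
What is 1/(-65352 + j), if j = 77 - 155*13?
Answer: -1/67290 ≈ -1.4861e-5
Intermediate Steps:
j = -1938 (j = 77 - 2015 = -1938)
1/(-65352 + j) = 1/(-65352 - 1938) = 1/(-67290) = -1/67290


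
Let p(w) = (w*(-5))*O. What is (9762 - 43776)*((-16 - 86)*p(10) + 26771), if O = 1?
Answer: -1084060194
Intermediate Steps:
p(w) = -5*w (p(w) = (w*(-5))*1 = -5*w*1 = -5*w)
(9762 - 43776)*((-16 - 86)*p(10) + 26771) = (9762 - 43776)*((-16 - 86)*(-5*10) + 26771) = -34014*(-102*(-50) + 26771) = -34014*(5100 + 26771) = -34014*31871 = -1084060194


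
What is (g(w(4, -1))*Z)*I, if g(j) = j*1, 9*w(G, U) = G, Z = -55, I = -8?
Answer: 1760/9 ≈ 195.56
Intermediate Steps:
w(G, U) = G/9
g(j) = j
(g(w(4, -1))*Z)*I = (((1/9)*4)*(-55))*(-8) = ((4/9)*(-55))*(-8) = -220/9*(-8) = 1760/9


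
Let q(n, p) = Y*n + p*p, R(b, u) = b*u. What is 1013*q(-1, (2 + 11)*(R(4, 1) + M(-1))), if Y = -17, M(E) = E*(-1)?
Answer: 4297146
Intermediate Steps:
M(E) = -E
q(n, p) = p**2 - 17*n (q(n, p) = -17*n + p*p = -17*n + p**2 = p**2 - 17*n)
1013*q(-1, (2 + 11)*(R(4, 1) + M(-1))) = 1013*(((2 + 11)*(4*1 - 1*(-1)))**2 - 17*(-1)) = 1013*((13*(4 + 1))**2 + 17) = 1013*((13*5)**2 + 17) = 1013*(65**2 + 17) = 1013*(4225 + 17) = 1013*4242 = 4297146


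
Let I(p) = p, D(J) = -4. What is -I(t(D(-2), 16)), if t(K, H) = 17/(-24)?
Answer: 17/24 ≈ 0.70833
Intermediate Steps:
t(K, H) = -17/24 (t(K, H) = 17*(-1/24) = -17/24)
-I(t(D(-2), 16)) = -1*(-17/24) = 17/24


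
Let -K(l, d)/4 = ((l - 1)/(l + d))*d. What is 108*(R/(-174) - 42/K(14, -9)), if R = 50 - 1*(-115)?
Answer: -56880/377 ≈ -150.88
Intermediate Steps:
R = 165 (R = 50 + 115 = 165)
K(l, d) = -4*d*(-1 + l)/(d + l) (K(l, d) = -4*(l - 1)/(l + d)*d = -4*(-1 + l)/(d + l)*d = -4*d*(-1 + l)/(d + l))
108*(R/(-174) - 42/K(14, -9)) = 108*(165/(-174) - 42*(-(-9 + 14)/(36*(1 - 1*14)))) = 108*(165*(-1/174) - 42*(-5/(36*(1 - 14)))) = 108*(-55/58 - 42/(4*(-9)*(⅕)*(-13))) = 108*(-55/58 - 42/468/5) = 108*(-55/58 - 42*5/468) = 108*(-55/58 - 35/78) = 108*(-1580/1131) = -56880/377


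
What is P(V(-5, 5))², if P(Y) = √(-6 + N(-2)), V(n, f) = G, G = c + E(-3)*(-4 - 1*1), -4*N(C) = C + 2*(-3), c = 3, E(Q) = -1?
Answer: -4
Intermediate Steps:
N(C) = 3/2 - C/4 (N(C) = -(C + 2*(-3))/4 = -(C - 6)/4 = -(-6 + C)/4 = 3/2 - C/4)
G = 8 (G = 3 - (-4 - 1*1) = 3 - (-4 - 1) = 3 - 1*(-5) = 3 + 5 = 8)
V(n, f) = 8
P(Y) = 2*I (P(Y) = √(-6 + (3/2 - ¼*(-2))) = √(-6 + (3/2 + ½)) = √(-6 + 2) = √(-4) = 2*I)
P(V(-5, 5))² = (2*I)² = -4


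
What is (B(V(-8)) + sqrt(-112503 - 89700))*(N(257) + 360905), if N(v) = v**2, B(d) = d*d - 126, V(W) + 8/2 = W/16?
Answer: -90300771/2 + 1280862*I*sqrt(22467) ≈ -4.515e+7 + 1.9199e+8*I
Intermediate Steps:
V(W) = -4 + W/16
B(d) = -126 + d**2 (B(d) = d**2 - 126 = -126 + d**2)
(B(V(-8)) + sqrt(-112503 - 89700))*(N(257) + 360905) = ((-126 + (-4 + (1/16)*(-8))**2) + sqrt(-112503 - 89700))*(257**2 + 360905) = ((-126 + (-4 - 1/2)**2) + sqrt(-202203))*(66049 + 360905) = ((-126 + (-9/2)**2) + 3*I*sqrt(22467))*426954 = ((-126 + 81/4) + 3*I*sqrt(22467))*426954 = (-423/4 + 3*I*sqrt(22467))*426954 = -90300771/2 + 1280862*I*sqrt(22467)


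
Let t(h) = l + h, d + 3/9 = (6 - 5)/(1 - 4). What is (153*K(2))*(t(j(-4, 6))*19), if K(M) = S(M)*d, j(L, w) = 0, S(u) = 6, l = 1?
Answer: -11628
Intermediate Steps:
d = -⅔ (d = -⅓ + (6 - 5)/(1 - 4) = -⅓ + 1/(-3) = -⅓ + 1*(-⅓) = -⅓ - ⅓ = -⅔ ≈ -0.66667)
t(h) = 1 + h
K(M) = -4 (K(M) = 6*(-⅔) = -4)
(153*K(2))*(t(j(-4, 6))*19) = (153*(-4))*((1 + 0)*19) = -612*19 = -11628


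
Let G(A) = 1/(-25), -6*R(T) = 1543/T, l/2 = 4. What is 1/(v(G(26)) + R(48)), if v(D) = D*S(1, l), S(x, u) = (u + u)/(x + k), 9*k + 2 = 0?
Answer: -50400/311497 ≈ -0.16180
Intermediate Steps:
l = 8 (l = 2*4 = 8)
k = -2/9 (k = -2/9 + (⅑)*0 = -2/9 + 0 = -2/9 ≈ -0.22222)
R(T) = -1543/(6*T)
G(A) = -1/25
S(x, u) = 2*u/(-2/9 + x) (S(x, u) = (u + u)/(x - 2/9) = (2*u)/(-2/9 + x) = 2*u/(-2/9 + x))
v(D) = 144*D/7 (v(D) = D*(18*8/(-2 + 9*1)) = D*(18*8/(-2 + 9)) = D*(18*8/7) = D*(18*8*(⅐)) = D*(144/7) = 144*D/7)
1/(v(G(26)) + R(48)) = 1/((144/7)*(-1/25) - 1543/6/48) = 1/(-144/175 - 1543/6*1/48) = 1/(-144/175 - 1543/288) = 1/(-311497/50400) = -50400/311497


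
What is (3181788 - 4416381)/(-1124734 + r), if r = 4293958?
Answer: -137177/352136 ≈ -0.38956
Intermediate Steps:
(3181788 - 4416381)/(-1124734 + r) = (3181788 - 4416381)/(-1124734 + 4293958) = -1234593/3169224 = -1234593*1/3169224 = -137177/352136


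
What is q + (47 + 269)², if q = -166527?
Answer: -66671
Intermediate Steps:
q + (47 + 269)² = -166527 + (47 + 269)² = -166527 + 316² = -166527 + 99856 = -66671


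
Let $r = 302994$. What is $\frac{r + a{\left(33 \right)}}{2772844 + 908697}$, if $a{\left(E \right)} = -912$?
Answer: $\frac{13134}{160067} \approx 0.082053$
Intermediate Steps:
$\frac{r + a{\left(33 \right)}}{2772844 + 908697} = \frac{302994 - 912}{2772844 + 908697} = \frac{302082}{3681541} = 302082 \cdot \frac{1}{3681541} = \frac{13134}{160067}$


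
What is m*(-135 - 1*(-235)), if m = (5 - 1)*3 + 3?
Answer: 1500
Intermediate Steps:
m = 15 (m = 4*3 + 3 = 12 + 3 = 15)
m*(-135 - 1*(-235)) = 15*(-135 - 1*(-235)) = 15*(-135 + 235) = 15*100 = 1500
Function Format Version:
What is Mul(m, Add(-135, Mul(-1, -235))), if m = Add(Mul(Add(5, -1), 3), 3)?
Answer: 1500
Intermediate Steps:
m = 15 (m = Add(Mul(4, 3), 3) = Add(12, 3) = 15)
Mul(m, Add(-135, Mul(-1, -235))) = Mul(15, Add(-135, Mul(-1, -235))) = Mul(15, Add(-135, 235)) = Mul(15, 100) = 1500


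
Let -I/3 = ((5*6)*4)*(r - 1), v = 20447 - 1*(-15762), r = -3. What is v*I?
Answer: 52140960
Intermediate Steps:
v = 36209 (v = 20447 + 15762 = 36209)
I = 1440 (I = -3*(5*6)*4*(-3 - 1) = -3*30*4*(-4) = -360*(-4) = -3*(-480) = 1440)
v*I = 36209*1440 = 52140960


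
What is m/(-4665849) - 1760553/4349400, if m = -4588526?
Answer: 3914286843301/6764547880200 ≈ 0.57865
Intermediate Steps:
m/(-4665849) - 1760553/4349400 = -4588526/(-4665849) - 1760553/4349400 = -4588526*(-1/4665849) - 1760553*1/4349400 = 4588526/4665849 - 586851/1449800 = 3914286843301/6764547880200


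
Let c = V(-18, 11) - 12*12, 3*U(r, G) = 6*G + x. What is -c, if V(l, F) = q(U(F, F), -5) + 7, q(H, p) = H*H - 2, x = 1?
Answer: -3238/9 ≈ -359.78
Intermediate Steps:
U(r, G) = ⅓ + 2*G (U(r, G) = (6*G + 1)/3 = (1 + 6*G)/3 = ⅓ + 2*G)
q(H, p) = -2 + H² (q(H, p) = H² - 2 = -2 + H²)
V(l, F) = 5 + (⅓ + 2*F)² (V(l, F) = (-2 + (⅓ + 2*F)²) + 7 = 5 + (⅓ + 2*F)²)
c = 3238/9 (c = (5 + (1 + 6*11)²/9) - 12*12 = (5 + (1 + 66)²/9) - 1*144 = (5 + (⅑)*67²) - 144 = (5 + (⅑)*4489) - 144 = (5 + 4489/9) - 144 = 4534/9 - 144 = 3238/9 ≈ 359.78)
-c = -1*3238/9 = -3238/9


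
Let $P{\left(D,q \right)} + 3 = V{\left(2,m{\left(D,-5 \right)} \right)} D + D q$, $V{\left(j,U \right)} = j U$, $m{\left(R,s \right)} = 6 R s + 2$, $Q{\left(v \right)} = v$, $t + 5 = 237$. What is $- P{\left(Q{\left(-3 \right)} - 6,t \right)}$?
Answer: $6987$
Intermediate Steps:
$t = 232$ ($t = -5 + 237 = 232$)
$m{\left(R,s \right)} = 2 + 6 R s$ ($m{\left(R,s \right)} = 6 R s + 2 = 2 + 6 R s$)
$V{\left(j,U \right)} = U j$
$P{\left(D,q \right)} = -3 + D q + D \left(4 - 60 D\right)$ ($P{\left(D,q \right)} = -3 + \left(\left(2 + 6 D \left(-5\right)\right) 2 D + D q\right) = -3 + \left(\left(2 - 30 D\right) 2 D + D q\right) = -3 + \left(\left(4 - 60 D\right) D + D q\right) = -3 + \left(D \left(4 - 60 D\right) + D q\right) = -3 + \left(D q + D \left(4 - 60 D\right)\right) = -3 + D q + D \left(4 - 60 D\right)$)
$- P{\left(Q{\left(-3 \right)} - 6,t \right)} = - (-3 + \left(-3 - 6\right) 232 + 4 \left(-3 - 6\right) \left(1 - 15 \left(-3 - 6\right)\right)) = - (-3 - 2088 + 4 \left(-9\right) \left(1 - -135\right)) = - (-3 - 2088 + 4 \left(-9\right) \left(1 + 135\right)) = - (-3 - 2088 + 4 \left(-9\right) 136) = - (-3 - 2088 - 4896) = \left(-1\right) \left(-6987\right) = 6987$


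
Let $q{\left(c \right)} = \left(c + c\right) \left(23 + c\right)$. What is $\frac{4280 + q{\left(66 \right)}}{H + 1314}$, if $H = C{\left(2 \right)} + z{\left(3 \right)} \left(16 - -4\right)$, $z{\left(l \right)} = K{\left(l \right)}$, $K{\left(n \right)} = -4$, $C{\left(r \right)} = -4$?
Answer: $\frac{8014}{615} \approx 13.031$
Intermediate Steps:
$q{\left(c \right)} = 2 c \left(23 + c\right)$
$z{\left(l \right)} = -4$
$H = -84$ ($H = -4 - 4 \left(16 - -4\right) = -4 - 4 \left(16 + 4\right) = -4 - 80 = -84$)
$\frac{4280 + q{\left(66 \right)}}{H + 1314} = \frac{4280 + 2 \cdot 66 \left(23 + 66\right)}{-84 + 1314} = \frac{4280 + 2 \cdot 66 \cdot 89}{1230} = \left(4280 + 11748\right) \frac{1}{1230} = 16028 \cdot \frac{1}{1230} = \frac{8014}{615}$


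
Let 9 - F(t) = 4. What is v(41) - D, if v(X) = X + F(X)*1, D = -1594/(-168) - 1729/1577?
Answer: 262205/6972 ≈ 37.608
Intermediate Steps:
D = 58507/6972 (D = -1594*(-1/168) - 1729*1/1577 = 797/84 - 91/83 = 58507/6972 ≈ 8.3917)
F(t) = 5 (F(t) = 9 - 1*4 = 9 - 4 = 5)
v(X) = 5 + X (v(X) = X + 5*1 = X + 5 = 5 + X)
v(41) - D = (5 + 41) - 1*58507/6972 = 46 - 58507/6972 = 262205/6972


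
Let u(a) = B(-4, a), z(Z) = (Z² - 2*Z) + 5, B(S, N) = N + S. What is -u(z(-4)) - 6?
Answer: -31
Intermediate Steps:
z(Z) = 5 + Z² - 2*Z
u(a) = -4 + a (u(a) = a - 4 = -4 + a)
-u(z(-4)) - 6 = -(-4 + (5 + (-4)² - 2*(-4))) - 6 = -(-4 + (5 + 16 + 8)) - 6 = -(-4 + 29) - 6 = -1*25 - 6 = -25 - 6 = -31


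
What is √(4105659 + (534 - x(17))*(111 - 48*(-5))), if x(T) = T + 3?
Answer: √4286073 ≈ 2070.3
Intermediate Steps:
x(T) = 3 + T
√(4105659 + (534 - x(17))*(111 - 48*(-5))) = √(4105659 + (534 - (3 + 17))*(111 - 48*(-5))) = √(4105659 + (534 - 1*20)*(111 + 240)) = √(4105659 + (534 - 20)*351) = √(4105659 + 514*351) = √(4105659 + 180414) = √4286073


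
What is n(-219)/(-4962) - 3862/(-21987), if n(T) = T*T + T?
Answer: -171756685/18183249 ≈ -9.4459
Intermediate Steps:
n(T) = T + T**2 (n(T) = T**2 + T = T + T**2)
n(-219)/(-4962) - 3862/(-21987) = -219*(1 - 219)/(-4962) - 3862/(-21987) = -219*(-218)*(-1/4962) - 3862*(-1/21987) = 47742*(-1/4962) + 3862/21987 = -7957/827 + 3862/21987 = -171756685/18183249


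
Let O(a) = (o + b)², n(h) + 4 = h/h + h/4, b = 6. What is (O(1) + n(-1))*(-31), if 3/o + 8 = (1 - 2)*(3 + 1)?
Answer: -14787/16 ≈ -924.19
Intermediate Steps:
o = -¼ (o = 3/(-8 + (1 - 2)*(3 + 1)) = 3/(-8 - 1*4) = 3/(-8 - 4) = 3/(-12) = 3*(-1/12) = -¼ ≈ -0.25000)
n(h) = -3 + h/4 (n(h) = -4 + (h/h + h/4) = -4 + (1 + h*(¼)) = -4 + (1 + h/4) = -3 + h/4)
O(a) = 529/16 (O(a) = (-¼ + 6)² = (23/4)² = 529/16)
(O(1) + n(-1))*(-31) = (529/16 + (-3 + (¼)*(-1)))*(-31) = (529/16 + (-3 - ¼))*(-31) = (529/16 - 13/4)*(-31) = (477/16)*(-31) = -14787/16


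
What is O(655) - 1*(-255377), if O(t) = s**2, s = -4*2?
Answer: 255441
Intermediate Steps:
s = -8
O(t) = 64 (O(t) = (-8)**2 = 64)
O(655) - 1*(-255377) = 64 - 1*(-255377) = 64 + 255377 = 255441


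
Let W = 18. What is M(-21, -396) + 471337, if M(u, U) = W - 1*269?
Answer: 471086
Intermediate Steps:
M(u, U) = -251 (M(u, U) = 18 - 1*269 = 18 - 269 = -251)
M(-21, -396) + 471337 = -251 + 471337 = 471086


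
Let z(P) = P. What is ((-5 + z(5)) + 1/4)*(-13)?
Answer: -13/4 ≈ -3.2500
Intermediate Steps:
((-5 + z(5)) + 1/4)*(-13) = ((-5 + 5) + 1/4)*(-13) = (0 + ¼)*(-13) = (¼)*(-13) = -13/4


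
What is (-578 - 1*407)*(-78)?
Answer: 76830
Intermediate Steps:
(-578 - 1*407)*(-78) = (-578 - 407)*(-78) = -985*(-78) = 76830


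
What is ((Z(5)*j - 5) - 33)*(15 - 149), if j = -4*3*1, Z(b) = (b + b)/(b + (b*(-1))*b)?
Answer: 4288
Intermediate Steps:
Z(b) = 2*b/(b - b**2) (Z(b) = (2*b)/(b + (-b)*b) = (2*b)/(b - b**2) = 2*b/(b - b**2))
j = -12 (j = -12*1 = -12)
((Z(5)*j - 5) - 33)*(15 - 149) = ((-2/(-1 + 5)*(-12) - 5) - 33)*(15 - 149) = ((-2/4*(-12) - 5) - 33)*(-134) = ((-2*1/4*(-12) - 5) - 33)*(-134) = ((-1/2*(-12) - 5) - 33)*(-134) = ((6 - 5) - 33)*(-134) = (1 - 33)*(-134) = -32*(-134) = 4288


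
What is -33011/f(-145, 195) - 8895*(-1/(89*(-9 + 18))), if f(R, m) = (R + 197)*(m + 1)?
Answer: 21405343/2721264 ≈ 7.8660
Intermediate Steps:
f(R, m) = (1 + m)*(197 + R) (f(R, m) = (197 + R)*(1 + m) = (1 + m)*(197 + R))
-33011/f(-145, 195) - 8895*(-1/(89*(-9 + 18))) = -33011/(197 - 145 + 197*195 - 145*195) - 8895*(-1/(89*(-9 + 18))) = -33011/(197 - 145 + 38415 - 28275) - 8895/((-89*9)) = -33011/10192 - 8895/(-801) = -33011*1/10192 - 8895*(-1/801) = -33011/10192 + 2965/267 = 21405343/2721264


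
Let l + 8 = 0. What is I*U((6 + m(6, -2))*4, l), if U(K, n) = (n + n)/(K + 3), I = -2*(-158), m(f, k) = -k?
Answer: -5056/35 ≈ -144.46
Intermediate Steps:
I = 316
l = -8 (l = -8 + 0 = -8)
U(K, n) = 2*n/(3 + K) (U(K, n) = (2*n)/(3 + K) = 2*n/(3 + K))
I*U((6 + m(6, -2))*4, l) = 316*(2*(-8)/(3 + (6 - 1*(-2))*4)) = 316*(2*(-8)/(3 + (6 + 2)*4)) = 316*(2*(-8)/(3 + 8*4)) = 316*(2*(-8)/(3 + 32)) = 316*(2*(-8)/35) = 316*(2*(-8)*(1/35)) = 316*(-16/35) = -5056/35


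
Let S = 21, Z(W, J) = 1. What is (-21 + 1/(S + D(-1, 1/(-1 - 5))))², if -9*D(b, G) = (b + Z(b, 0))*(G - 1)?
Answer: 193600/441 ≈ 439.00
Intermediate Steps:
D(b, G) = -(1 + b)*(-1 + G)/9 (D(b, G) = -(b + 1)*(G - 1)/9 = -(1 + b)*(-1 + G)/9)
(-21 + 1/(S + D(-1, 1/(-1 - 5))))² = (-21 + 1/(21 + (⅑ - 1/(9*(-1 - 5)) + (⅑)*(-1) - ⅑*(-1)/(-1 - 5))))² = (-21 + 1/(21 + (⅑ - ⅑/(-6) - ⅑ - ⅑*(-1)/(-6))))² = (-21 + 1/(21 + (⅑ - ⅑*(-⅙) - ⅑ - ⅑*(-⅙)*(-1))))² = (-21 + 1/(21 + (⅑ + 1/54 - ⅑ - 1/54)))² = (-21 + 1/(21 + 0))² = (-21 + 1/21)² = (-440/21)² = 193600/441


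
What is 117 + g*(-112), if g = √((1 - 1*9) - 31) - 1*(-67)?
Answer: -7387 - 112*I*√39 ≈ -7387.0 - 699.44*I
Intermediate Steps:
g = 67 + I*√39 (g = √((1 - 9) - 31) + 67 = √(-8 - 31) + 67 = √(-39) + 67 = I*√39 + 67 = 67 + I*√39 ≈ 67.0 + 6.245*I)
117 + g*(-112) = 117 + (67 + I*√39)*(-112) = 117 + (-7504 - 112*I*√39) = -7387 - 112*I*√39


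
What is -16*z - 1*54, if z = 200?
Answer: -3254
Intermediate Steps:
-16*z - 1*54 = -16*200 - 1*54 = -3200 - 54 = -3254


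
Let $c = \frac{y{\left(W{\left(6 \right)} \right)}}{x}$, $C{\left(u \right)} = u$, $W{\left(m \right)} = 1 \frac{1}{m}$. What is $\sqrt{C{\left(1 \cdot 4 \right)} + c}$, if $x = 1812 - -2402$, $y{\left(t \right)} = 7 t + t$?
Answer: $\frac{\sqrt{3261894}}{903} \approx 2.0001$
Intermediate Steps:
$W{\left(m \right)} = \frac{1}{m}$
$y{\left(t \right)} = 8 t$
$x = 4214$ ($x = 1812 + 2402 = 4214$)
$c = \frac{2}{6321}$ ($c = \frac{8 \cdot \frac{1}{6}}{4214} = 8 \cdot \frac{1}{6} \cdot \frac{1}{4214} = \frac{4}{3} \cdot \frac{1}{4214} = \frac{2}{6321} \approx 0.00031641$)
$\sqrt{C{\left(1 \cdot 4 \right)} + c} = \sqrt{1 \cdot 4 + \frac{2}{6321}} = \sqrt{4 + \frac{2}{6321}} = \sqrt{\frac{25286}{6321}} = \frac{\sqrt{3261894}}{903}$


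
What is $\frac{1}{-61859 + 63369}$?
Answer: $\frac{1}{1510} \approx 0.00066225$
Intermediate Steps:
$\frac{1}{-61859 + 63369} = \frac{1}{1510}$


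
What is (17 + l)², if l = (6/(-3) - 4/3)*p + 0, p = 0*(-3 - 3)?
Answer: 289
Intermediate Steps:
p = 0 (p = 0*(-6) = 0)
l = 0 (l = (6/(-3) - 4/3)*0 + 0 = (6*(-⅓) - 4*⅓)*0 + 0 = (-2 - 4/3)*0 + 0 = -10/3*0 + 0 = 0 + 0 = 0)
(17 + l)² = (17 + 0)² = 17² = 289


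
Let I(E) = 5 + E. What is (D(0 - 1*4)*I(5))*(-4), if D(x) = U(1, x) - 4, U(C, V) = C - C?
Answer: 160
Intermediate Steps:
U(C, V) = 0
D(x) = -4 (D(x) = 0 - 4 = -4)
(D(0 - 1*4)*I(5))*(-4) = -4*(5 + 5)*(-4) = -4*10*(-4) = -40*(-4) = 160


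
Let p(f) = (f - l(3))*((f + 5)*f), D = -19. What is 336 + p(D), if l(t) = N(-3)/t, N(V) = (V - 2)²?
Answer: -20804/3 ≈ -6934.7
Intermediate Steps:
N(V) = (-2 + V)²
l(t) = 25/t (l(t) = (-2 - 3)²/t = (-5)²/t = 25/t)
p(f) = f*(5 + f)*(-25/3 + f) (p(f) = (f - 25/3)*((f + 5)*f) = (f - 25/3)*((5 + f)*f) = (f - 1*25/3)*(f*(5 + f)) = (f - 25/3)*(f*(5 + f)) = (-25/3 + f)*(f*(5 + f)) = f*(5 + f)*(-25/3 + f))
336 + p(D) = 336 + (⅓)*(-19)*(-125 - 10*(-19) + 3*(-19)²) = 336 + (⅓)*(-19)*(-125 + 190 + 3*361) = 336 + (⅓)*(-19)*(-125 + 190 + 1083) = 336 + (⅓)*(-19)*1148 = 336 - 21812/3 = -20804/3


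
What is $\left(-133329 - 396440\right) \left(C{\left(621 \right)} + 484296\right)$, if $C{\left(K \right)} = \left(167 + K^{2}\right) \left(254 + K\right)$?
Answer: $-179097043565624$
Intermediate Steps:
$\left(-133329 - 396440\right) \left(C{\left(621 \right)} + 484296\right) = \left(-133329 - 396440\right) \left(\left(42418 + 621^{3} + 167 \cdot 621 + 254 \cdot 621^{2}\right) + 484296\right) = - 529769 \left(\left(42418 + 239483061 + 103707 + 254 \cdot 385641\right) + 484296\right) = - 529769 \left(\left(42418 + 239483061 + 103707 + 97952814\right) + 484296\right) = - 529769 \left(337582000 + 484296\right) = \left(-529769\right) 338066296 = -179097043565624$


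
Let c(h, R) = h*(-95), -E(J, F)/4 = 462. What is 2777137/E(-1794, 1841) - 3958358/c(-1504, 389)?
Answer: -2296093069/1500240 ≈ -1530.5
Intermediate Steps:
E(J, F) = -1848 (E(J, F) = -4*462 = -1848)
c(h, R) = -95*h
2777137/E(-1794, 1841) - 3958358/c(-1504, 389) = 2777137/(-1848) - 3958358/((-95*(-1504))) = 2777137*(-1/1848) - 3958358/142880 = -252467/168 - 3958358*1/142880 = -252467/168 - 1979179/71440 = -2296093069/1500240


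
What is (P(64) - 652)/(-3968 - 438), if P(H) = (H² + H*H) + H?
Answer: -3802/2203 ≈ -1.7258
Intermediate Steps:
P(H) = H + 2*H² (P(H) = (H² + H²) + H = 2*H² + H = H + 2*H²)
(P(64) - 652)/(-3968 - 438) = (64*(1 + 2*64) - 652)/(-3968 - 438) = (64*(1 + 128) - 652)/(-4406) = (64*129 - 652)*(-1/4406) = (8256 - 652)*(-1/4406) = 7604*(-1/4406) = -3802/2203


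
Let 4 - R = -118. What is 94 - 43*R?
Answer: -5152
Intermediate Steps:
R = 122 (R = 4 - 1*(-118) = 4 + 118 = 122)
94 - 43*R = 94 - 43*122 = 94 - 5246 = -5152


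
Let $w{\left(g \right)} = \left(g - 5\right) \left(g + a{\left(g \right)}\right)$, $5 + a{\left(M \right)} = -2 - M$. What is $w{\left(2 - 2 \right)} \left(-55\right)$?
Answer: $-1925$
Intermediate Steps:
$a{\left(M \right)} = -7 - M$ ($a{\left(M \right)} = -5 - \left(2 + M\right) = -7 - M$)
$w{\left(g \right)} = 35 - 7 g$ ($w{\left(g \right)} = \left(g - 5\right) \left(g - \left(7 + g\right)\right) = \left(-5 + g\right) \left(-7\right) = 35 - 7 g$)
$w{\left(2 - 2 \right)} \left(-55\right) = \left(35 - 7 \left(2 - 2\right)\right) \left(-55\right) = \left(35 - 0\right) \left(-55\right) = \left(35 + 0\right) \left(-55\right) = 35 \left(-55\right) = -1925$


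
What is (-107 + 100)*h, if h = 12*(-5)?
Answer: 420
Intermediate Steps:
h = -60
(-107 + 100)*h = (-107 + 100)*(-60) = -7*(-60) = 420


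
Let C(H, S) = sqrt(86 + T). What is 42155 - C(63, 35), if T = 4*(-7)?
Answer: 42155 - sqrt(58) ≈ 42147.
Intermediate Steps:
T = -28
C(H, S) = sqrt(58) (C(H, S) = sqrt(86 - 28) = sqrt(58))
42155 - C(63, 35) = 42155 - sqrt(58)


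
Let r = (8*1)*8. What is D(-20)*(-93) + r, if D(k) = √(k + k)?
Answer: 64 - 186*I*√10 ≈ 64.0 - 588.18*I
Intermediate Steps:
r = 64 (r = 8*8 = 64)
D(k) = √2*√k (D(k) = √(2*k) = √2*√k)
D(-20)*(-93) + r = (√2*√(-20))*(-93) + 64 = (√2*(2*I*√5))*(-93) + 64 = (2*I*√10)*(-93) + 64 = -186*I*√10 + 64 = 64 - 186*I*√10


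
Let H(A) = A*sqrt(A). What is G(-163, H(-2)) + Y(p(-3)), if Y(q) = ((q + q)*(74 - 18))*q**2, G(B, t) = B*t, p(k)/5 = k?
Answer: -378000 + 326*I*sqrt(2) ≈ -3.78e+5 + 461.03*I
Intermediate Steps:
H(A) = A**(3/2)
p(k) = 5*k
Y(q) = 112*q**3 (Y(q) = ((2*q)*56)*q**2 = (112*q)*q**2 = 112*q**3)
G(-163, H(-2)) + Y(p(-3)) = -(-326)*I*sqrt(2) + 112*(5*(-3))**3 = -(-326)*I*sqrt(2) + 112*(-15)**3 = 326*I*sqrt(2) + 112*(-3375) = 326*I*sqrt(2) - 378000 = -378000 + 326*I*sqrt(2)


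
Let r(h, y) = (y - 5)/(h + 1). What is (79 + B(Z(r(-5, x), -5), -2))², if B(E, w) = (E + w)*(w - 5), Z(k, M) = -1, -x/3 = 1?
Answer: 10000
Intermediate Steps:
x = -3 (x = -3*1 = -3)
r(h, y) = (-5 + y)/(1 + h)
B(E, w) = (-5 + w)*(E + w) (B(E, w) = (E + w)*(-5 + w) = (-5 + w)*(E + w))
(79 + B(Z(r(-5, x), -5), -2))² = (79 + ((-2)² - 5*(-1) - 5*(-2) - 1*(-2)))² = (79 + (4 + 5 + 10 + 2))² = (79 + 21)² = 100² = 10000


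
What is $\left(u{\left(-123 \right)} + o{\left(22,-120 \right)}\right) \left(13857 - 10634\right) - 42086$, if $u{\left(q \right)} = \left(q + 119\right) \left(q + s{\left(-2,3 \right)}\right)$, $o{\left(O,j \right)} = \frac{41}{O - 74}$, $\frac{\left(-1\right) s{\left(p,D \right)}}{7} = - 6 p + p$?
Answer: $\frac{127063497}{52} \approx 2.4435 \cdot 10^{6}$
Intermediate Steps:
$s{\left(p,D \right)} = 35 p$ ($s{\left(p,D \right)} = - 7 \left(- 6 p + p\right) = - 7 \left(- 5 p\right) = 35 p$)
$o{\left(O,j \right)} = \frac{41}{-74 + O}$
$u{\left(q \right)} = \left(-70 + q\right) \left(119 + q\right)$ ($u{\left(q \right)} = \left(q + 119\right) \left(q + 35 \left(-2\right)\right) = \left(119 + q\right) \left(q - 70\right) = \left(119 + q\right) \left(-70 + q\right) = \left(-70 + q\right) \left(119 + q\right)$)
$\left(u{\left(-123 \right)} + o{\left(22,-120 \right)}\right) \left(13857 - 10634\right) - 42086 = \left(\left(-8330 + \left(-123\right)^{2} + 49 \left(-123\right)\right) + \frac{41}{-74 + 22}\right) \left(13857 - 10634\right) - 42086 = \left(\left(-8330 + 15129 - 6027\right) + \frac{41}{-52}\right) 3223 - 42086 = \left(772 + 41 \left(- \frac{1}{52}\right)\right) 3223 - 42086 = \left(772 - \frac{41}{52}\right) 3223 - 42086 = \frac{40103}{52} \cdot 3223 - 42086 = \frac{129251969}{52} - 42086 = \frac{127063497}{52}$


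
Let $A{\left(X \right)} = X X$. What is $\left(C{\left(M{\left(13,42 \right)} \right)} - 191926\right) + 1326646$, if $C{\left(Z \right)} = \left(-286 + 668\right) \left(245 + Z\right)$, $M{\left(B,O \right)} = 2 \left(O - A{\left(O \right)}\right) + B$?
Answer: $-82332$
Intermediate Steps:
$A{\left(X \right)} = X^{2}$
$M{\left(B,O \right)} = B - 2 O^{2} + 2 O$ ($M{\left(B,O \right)} = 2 \left(O - O^{2}\right) + B = \left(- 2 O^{2} + 2 O\right) + B = B - 2 O^{2} + 2 O$)
$C{\left(Z \right)} = 93590 + 382 Z$ ($C{\left(Z \right)} = 382 \left(245 + Z\right) = 93590 + 382 Z$)
$\left(C{\left(M{\left(13,42 \right)} \right)} - 191926\right) + 1326646 = \left(\left(93590 + 382 \left(13 - 2 \cdot 42^{2} + 2 \cdot 42\right)\right) - 191926\right) + 1326646 = \left(\left(93590 + 382 \left(13 - 3528 + 84\right)\right) - 191926\right) + 1326646 = \left(\left(93590 + 382 \left(-3431\right)\right) - 191926\right) + 1326646 = \left(\left(93590 - 1310642\right) - 191926\right) + 1326646 = \left(-1217052 - 191926\right) + 1326646 = -1408978 + 1326646 = -82332$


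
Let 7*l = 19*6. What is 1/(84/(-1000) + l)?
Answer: 1750/28353 ≈ 0.061722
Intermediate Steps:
l = 114/7 (l = (19*6)/7 = (1/7)*114 = 114/7 ≈ 16.286)
1/(84/(-1000) + l) = 1/(84/(-1000) + 114/7) = 1/(84*(-1/1000) + 114/7) = 1/(-21/250 + 114/7) = 1/(28353/1750) = 1750/28353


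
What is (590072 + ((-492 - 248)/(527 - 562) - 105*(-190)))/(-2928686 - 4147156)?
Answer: -711717/8255149 ≈ -0.086215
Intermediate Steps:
(590072 + ((-492 - 248)/(527 - 562) - 105*(-190)))/(-2928686 - 4147156) = (590072 + (-740/(-35) + 19950))/(-7075842) = (590072 + (-740*(-1/35) + 19950))*(-1/7075842) = (590072 + (148/7 + 19950))*(-1/7075842) = (590072 + 139798/7)*(-1/7075842) = (4270302/7)*(-1/7075842) = -711717/8255149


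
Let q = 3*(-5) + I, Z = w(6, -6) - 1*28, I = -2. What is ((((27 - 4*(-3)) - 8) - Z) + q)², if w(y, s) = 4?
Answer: 1444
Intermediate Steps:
Z = -24 (Z = 4 - 1*28 = 4 - 28 = -24)
q = -17 (q = 3*(-5) - 2 = -15 - 2 = -17)
((((27 - 4*(-3)) - 8) - Z) + q)² = ((((27 - 4*(-3)) - 8) - 1*(-24)) - 17)² = ((((27 + 12) - 8) + 24) - 17)² = (((39 - 8) + 24) - 17)² = ((31 + 24) - 17)² = (55 - 17)² = 38² = 1444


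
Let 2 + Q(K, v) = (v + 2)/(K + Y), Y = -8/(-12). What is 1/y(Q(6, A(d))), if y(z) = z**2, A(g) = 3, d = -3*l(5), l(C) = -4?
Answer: 16/25 ≈ 0.64000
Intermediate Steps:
Y = 2/3 (Y = -8*(-1/12) = 2/3 ≈ 0.66667)
d = 12 (d = -3*(-4) = 12)
Q(K, v) = -2 + (2 + v)/(2/3 + K) (Q(K, v) = -2 + (v + 2)/(K + 2/3) = -2 + (2 + v)/(2/3 + K))
1/y(Q(6, A(d))) = 1/(((2 - 6*6 + 3*3)/(2 + 3*6))**2) = 1/(((2 - 36 + 9)/(2 + 18))**2) = 1/((-25/20)**2) = 1/(((1/20)*(-25))**2) = 1/((-5/4)**2) = 1/(25/16) = 16/25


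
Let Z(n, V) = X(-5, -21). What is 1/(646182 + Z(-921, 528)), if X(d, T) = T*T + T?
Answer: 1/646602 ≈ 1.5465e-6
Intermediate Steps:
X(d, T) = T + T**2 (X(d, T) = T**2 + T = T + T**2)
Z(n, V) = 420 (Z(n, V) = -21*(1 - 21) = -21*(-20) = 420)
1/(646182 + Z(-921, 528)) = 1/(646182 + 420) = 1/646602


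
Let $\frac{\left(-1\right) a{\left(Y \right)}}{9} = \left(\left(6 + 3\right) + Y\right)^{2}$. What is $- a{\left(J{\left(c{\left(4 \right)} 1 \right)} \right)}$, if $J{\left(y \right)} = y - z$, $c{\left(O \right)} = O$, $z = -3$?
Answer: $2304$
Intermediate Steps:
$J{\left(y \right)} = 3 + y$ ($J{\left(y \right)} = y - -3 = y + 3 = 3 + y$)
$a{\left(Y \right)} = - 9 \left(9 + Y\right)^{2}$ ($a{\left(Y \right)} = - 9 \left(\left(6 + 3\right) + Y\right)^{2} = - 9 \left(9 + Y\right)^{2}$)
$- a{\left(J{\left(c{\left(4 \right)} 1 \right)} \right)} = - \left(-9\right) \left(9 + \left(3 + 4 \cdot 1\right)\right)^{2} = - \left(-9\right) \left(9 + \left(3 + 4\right)\right)^{2} = - \left(-9\right) \left(9 + 7\right)^{2} = - \left(-9\right) 16^{2} = - \left(-9\right) 256 = \left(-1\right) \left(-2304\right) = 2304$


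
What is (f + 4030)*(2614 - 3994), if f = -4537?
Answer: 699660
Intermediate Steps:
(f + 4030)*(2614 - 3994) = (-4537 + 4030)*(2614 - 3994) = -507*(-1380) = 699660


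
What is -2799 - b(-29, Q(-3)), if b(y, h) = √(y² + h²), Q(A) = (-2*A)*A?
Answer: -2799 - √1165 ≈ -2833.1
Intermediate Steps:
Q(A) = -2*A²
b(y, h) = √(h² + y²)
-2799 - b(-29, Q(-3)) = -2799 - √((-2*(-3)²)² + (-29)²) = -2799 - √((-2*9)² + 841) = -2799 - √((-18)² + 841) = -2799 - √(324 + 841) = -2799 - √1165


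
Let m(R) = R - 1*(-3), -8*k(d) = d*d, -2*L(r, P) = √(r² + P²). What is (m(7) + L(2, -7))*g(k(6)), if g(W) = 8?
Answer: 80 - 4*√53 ≈ 50.880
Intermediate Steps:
L(r, P) = -√(P² + r²)/2 (L(r, P) = -√(r² + P²)/2 = -√(P² + r²)/2)
k(d) = -d²/8 (k(d) = -d*d/8 = -d²/8)
m(R) = 3 + R (m(R) = R + 3 = 3 + R)
(m(7) + L(2, -7))*g(k(6)) = ((3 + 7) - √((-7)² + 2²)/2)*8 = (10 - √(49 + 4)/2)*8 = (10 - √53/2)*8 = 80 - 4*√53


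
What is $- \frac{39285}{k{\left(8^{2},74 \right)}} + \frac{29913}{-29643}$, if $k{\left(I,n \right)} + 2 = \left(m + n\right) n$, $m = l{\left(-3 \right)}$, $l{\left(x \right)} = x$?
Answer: $- \frac{440542777}{51895012} \approx -8.4891$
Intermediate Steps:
$m = -3$
$k{\left(I,n \right)} = -2 + n \left(-3 + n\right)$ ($k{\left(I,n \right)} = -2 + \left(-3 + n\right) n = -2 + n \left(-3 + n\right)$)
$- \frac{39285}{k{\left(8^{2},74 \right)}} + \frac{29913}{-29643} = - \frac{39285}{-2 + 74^{2} - 222} + \frac{29913}{-29643} = - \frac{39285}{-2 + 5476 - 222} + 29913 \left(- \frac{1}{29643}\right) = - \frac{39285}{5252} - \frac{9971}{9881} = - \frac{440542777}{51895012}$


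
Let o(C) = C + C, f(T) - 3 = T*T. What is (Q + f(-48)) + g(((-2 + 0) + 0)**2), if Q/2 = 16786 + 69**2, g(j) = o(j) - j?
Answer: 45405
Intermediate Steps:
f(T) = 3 + T**2 (f(T) = 3 + T*T = 3 + T**2)
o(C) = 2*C
g(j) = j (g(j) = 2*j - j = j)
Q = 43094 (Q = 2*(16786 + 69**2) = 2*(16786 + 4761) = 2*21547 = 43094)
(Q + f(-48)) + g(((-2 + 0) + 0)**2) = (43094 + (3 + (-48)**2)) + ((-2 + 0) + 0)**2 = (43094 + (3 + 2304)) + (-2 + 0)**2 = (43094 + 2307) + (-2)**2 = 45401 + 4 = 45405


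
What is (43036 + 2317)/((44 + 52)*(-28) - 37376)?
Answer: -45353/40064 ≈ -1.1320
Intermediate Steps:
(43036 + 2317)/((44 + 52)*(-28) - 37376) = 45353/(96*(-28) - 37376) = 45353/(-2688 - 37376) = 45353/(-40064) = 45353*(-1/40064) = -45353/40064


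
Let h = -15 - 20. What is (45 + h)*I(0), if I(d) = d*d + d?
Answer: 0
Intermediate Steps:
I(d) = d + d² (I(d) = d² + d = d + d²)
h = -35
(45 + h)*I(0) = (45 - 35)*(0*(1 + 0)) = 10*(0*1) = 10*0 = 0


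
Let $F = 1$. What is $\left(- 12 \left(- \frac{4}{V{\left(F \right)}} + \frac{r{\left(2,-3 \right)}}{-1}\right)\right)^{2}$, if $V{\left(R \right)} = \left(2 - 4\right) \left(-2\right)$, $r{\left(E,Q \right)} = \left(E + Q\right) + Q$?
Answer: $1296$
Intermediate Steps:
$r{\left(E,Q \right)} = E + 2 Q$
$V{\left(R \right)} = 4$ ($V{\left(R \right)} = \left(-2\right) \left(-2\right) = 4$)
$\left(- 12 \left(- \frac{4}{V{\left(F \right)}} + \frac{r{\left(2,-3 \right)}}{-1}\right)\right)^{2} = \left(- 12 \left(- \frac{4}{4} + \frac{2 + 2 \left(-3\right)}{-1}\right)\right)^{2} = \left(- 12 \left(\left(-4\right) \frac{1}{4} + \left(2 - 6\right) \left(-1\right)\right)\right)^{2} = \left(- 12 \left(-1 - -4\right)\right)^{2} = \left(- 12 \left(-1 + 4\right)\right)^{2} = \left(\left(-12\right) 3\right)^{2} = \left(-36\right)^{2} = 1296$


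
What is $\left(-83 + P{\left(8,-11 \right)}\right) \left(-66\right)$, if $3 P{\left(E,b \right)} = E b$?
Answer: $7414$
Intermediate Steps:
$P{\left(E,b \right)} = \frac{E b}{3}$
$\left(-83 + P{\left(8,-11 \right)}\right) \left(-66\right) = \left(-83 + \frac{1}{3} \cdot 8 \left(-11\right)\right) \left(-66\right) = \left(-83 - \frac{88}{3}\right) \left(-66\right) = \left(- \frac{337}{3}\right) \left(-66\right) = 7414$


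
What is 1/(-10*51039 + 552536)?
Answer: 1/42146 ≈ 2.3727e-5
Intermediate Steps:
1/(-10*51039 + 552536) = 1/(-510390 + 552536) = 1/42146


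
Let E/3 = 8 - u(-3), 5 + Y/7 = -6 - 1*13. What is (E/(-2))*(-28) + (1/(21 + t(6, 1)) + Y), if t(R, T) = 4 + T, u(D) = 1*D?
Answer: 7645/26 ≈ 294.04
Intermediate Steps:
u(D) = D
Y = -168 (Y = -35 + 7*(-6 - 1*13) = -35 + 7*(-6 - 13) = -35 + 7*(-19) = -35 - 133 = -168)
E = 33 (E = 3*(8 - 1*(-3)) = 3*(8 + 3) = 3*11 = 33)
(E/(-2))*(-28) + (1/(21 + t(6, 1)) + Y) = (33/(-2))*(-28) + (1/(21 + (4 + 1)) - 168) = (33*(-½))*(-28) + (1/(21 + 5) - 168) = -33/2*(-28) + (1/26 - 168) = 462 + (1/26 - 168) = 462 - 4367/26 = 7645/26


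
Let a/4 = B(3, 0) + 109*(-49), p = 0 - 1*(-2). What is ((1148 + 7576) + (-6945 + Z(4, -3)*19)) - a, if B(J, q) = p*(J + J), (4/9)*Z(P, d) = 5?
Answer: 93235/4 ≈ 23309.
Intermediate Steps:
Z(P, d) = 45/4 (Z(P, d) = (9/4)*5 = 45/4)
p = 2 (p = 0 + 2 = 2)
B(J, q) = 4*J (B(J, q) = 2*(J + J) = 2*(2*J) = 4*J)
a = -21316 (a = 4*(4*3 + 109*(-49)) = 4*(12 - 5341) = 4*(-5329) = -21316)
((1148 + 7576) + (-6945 + Z(4, -3)*19)) - a = ((1148 + 7576) + (-6945 + (45/4)*19)) - 1*(-21316) = (8724 + (-6945 + 855/4)) + 21316 = (8724 - 26925/4) + 21316 = 7971/4 + 21316 = 93235/4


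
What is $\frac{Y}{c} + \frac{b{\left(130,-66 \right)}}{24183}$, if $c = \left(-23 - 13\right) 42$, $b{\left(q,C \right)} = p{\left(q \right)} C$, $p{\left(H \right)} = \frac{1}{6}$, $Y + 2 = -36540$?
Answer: $\frac{49093253}{2031372} \approx 24.168$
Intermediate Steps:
$Y = -36542$ ($Y = -2 - 36540 = -36542$)
$p{\left(H \right)} = \frac{1}{6}$
$b{\left(q,C \right)} = \frac{C}{6}$
$c = -1512$ ($c = \left(-36\right) 42 = -1512$)
$\frac{Y}{c} + \frac{b{\left(130,-66 \right)}}{24183} = - \frac{36542}{-1512} + \frac{\frac{1}{6} \left(-66\right)}{24183} = \left(-36542\right) \left(- \frac{1}{1512}\right) - \frac{11}{24183} = \frac{18271}{756} - \frac{11}{24183} = \frac{49093253}{2031372}$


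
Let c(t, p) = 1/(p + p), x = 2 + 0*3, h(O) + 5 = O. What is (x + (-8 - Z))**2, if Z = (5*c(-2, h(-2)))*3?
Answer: 4761/196 ≈ 24.291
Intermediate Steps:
h(O) = -5 + O
x = 2 (x = 2 + 0 = 2)
c(t, p) = 1/(2*p)
Z = -15/14 (Z = (5*(1/(2*(-5 - 2))))*3 = (5*((1/2)/(-7)))*3 = (5*((1/2)*(-1/7)))*3 = (5*(-1/14))*3 = -5/14*3 = -15/14 ≈ -1.0714)
(x + (-8 - Z))**2 = (2 + (-8 - 1*(-15/14)))**2 = (2 + (-8 + 15/14))**2 = (2 - 97/14)**2 = (-69/14)**2 = 4761/196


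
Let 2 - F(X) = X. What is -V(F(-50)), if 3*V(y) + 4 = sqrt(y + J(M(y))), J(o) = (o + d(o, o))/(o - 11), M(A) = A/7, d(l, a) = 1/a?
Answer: 4/3 - sqrt(843011)/390 ≈ -1.0209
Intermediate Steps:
F(X) = 2 - X
M(A) = A/7 (M(A) = A*(1/7) = A/7)
J(o) = (o + 1/o)/(-11 + o) (J(o) = (o + 1/o)/(o - 11) = (o + 1/o)/(-11 + o))
V(y) = -4/3 + sqrt(y + 7*(1 + y**2/49)/(y*(-11 + y/7)))/3 (V(y) = -4/3 + sqrt(y + (1 + (y/7)**2)/(((y/7))*(-11 + y/7)))/3 = -4/3 + sqrt(y + (7/y)*(1 + y**2/49)/(-11 + y/7))/3 = -4/3 + sqrt(y + 7*(1 + y**2/49)/(y*(-11 + y/7)))/3)
-V(F(-50)) = -(-4/3 + sqrt((49 + (2 - 1*(-50))**3 - 76*(2 - 1*(-50))**2)/((2 - 1*(-50))*(-77 + (2 - 1*(-50)))))/3) = -(-4/3 + sqrt((49 + (2 + 50)**3 - 76*(2 + 50)**2)/((2 + 50)*(-77 + (2 + 50))))/3) = -(-4/3 + sqrt((49 + 52**3 - 76*52**2)/(52*(-77 + 52)))/3) = -(-4/3 + sqrt((1/52)*(49 + 140608 - 76*2704)/(-25))/3) = -(-4/3 + sqrt((1/52)*(-1/25)*(49 + 140608 - 205504))/3) = -(-4/3 + sqrt((1/52)*(-1/25)*(-64847))/3) = -(-4/3 + sqrt(64847/1300)/3) = -(-4/3 + (sqrt(843011)/130)/3) = -(-4/3 + sqrt(843011)/390) = 4/3 - sqrt(843011)/390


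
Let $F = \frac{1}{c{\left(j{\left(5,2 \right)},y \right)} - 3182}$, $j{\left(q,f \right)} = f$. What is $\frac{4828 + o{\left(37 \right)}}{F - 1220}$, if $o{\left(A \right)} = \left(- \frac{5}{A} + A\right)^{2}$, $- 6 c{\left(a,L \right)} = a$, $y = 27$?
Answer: $- \frac{80863357316}{15945212567} \approx -5.0713$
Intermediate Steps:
$c{\left(a,L \right)} = - \frac{a}{6}$
$o{\left(A \right)} = \left(A - \frac{5}{A}\right)^{2}$
$F = - \frac{3}{9547}$ ($F = \frac{1}{\left(- \frac{1}{6}\right) 2 - 3182} = \frac{1}{- \frac{1}{3} - 3182} = \frac{1}{- \frac{9547}{3}} = - \frac{3}{9547} \approx -0.00031423$)
$\frac{4828 + o{\left(37 \right)}}{F - 1220} = \frac{4828 + \frac{\left(-5 + 37^{2}\right)^{2}}{1369}}{- \frac{3}{9547} - 1220} = \frac{4828 + \frac{\left(-5 + 1369\right)^{2}}{1369}}{- \frac{11647343}{9547}} = \left(4828 + \frac{1364^{2}}{1369}\right) \left(- \frac{9547}{11647343}\right) = \left(4828 + \frac{1}{1369} \cdot 1860496\right) \left(- \frac{9547}{11647343}\right) = \left(4828 + \frac{1860496}{1369}\right) \left(- \frac{9547}{11647343}\right) = \frac{8470028}{1369} \left(- \frac{9547}{11647343}\right) = - \frac{80863357316}{15945212567}$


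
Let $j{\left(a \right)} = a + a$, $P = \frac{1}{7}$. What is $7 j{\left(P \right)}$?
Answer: $2$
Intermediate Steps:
$P = \frac{1}{7} \approx 0.14286$
$j{\left(a \right)} = 2 a$
$7 j{\left(P \right)} = 7 \cdot 2 \cdot \frac{1}{7} = 7 \cdot \frac{2}{7} = 2$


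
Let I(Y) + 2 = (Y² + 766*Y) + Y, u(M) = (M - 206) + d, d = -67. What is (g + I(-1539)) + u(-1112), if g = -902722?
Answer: 283999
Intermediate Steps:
u(M) = -273 + M (u(M) = (M - 206) - 67 = (-206 + M) - 67 = -273 + M)
I(Y) = -2 + Y² + 767*Y (I(Y) = -2 + ((Y² + 766*Y) + Y) = -2 + (Y² + 767*Y) = -2 + Y² + 767*Y)
(g + I(-1539)) + u(-1112) = (-902722 + (-2 + (-1539)² + 767*(-1539))) + (-273 - 1112) = (-902722 + (-2 + 2368521 - 1180413)) - 1385 = (-902722 + 1188106) - 1385 = 285384 - 1385 = 283999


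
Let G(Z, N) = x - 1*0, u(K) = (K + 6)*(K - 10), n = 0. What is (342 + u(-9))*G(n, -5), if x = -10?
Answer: -3990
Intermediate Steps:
u(K) = (-10 + K)*(6 + K) (u(K) = (6 + K)*(-10 + K) = (-10 + K)*(6 + K))
G(Z, N) = -10 (G(Z, N) = -10 - 1*0 = -10 + 0 = -10)
(342 + u(-9))*G(n, -5) = (342 + (-60 + (-9)² - 4*(-9)))*(-10) = (342 + (-60 + 81 + 36))*(-10) = (342 + 57)*(-10) = 399*(-10) = -3990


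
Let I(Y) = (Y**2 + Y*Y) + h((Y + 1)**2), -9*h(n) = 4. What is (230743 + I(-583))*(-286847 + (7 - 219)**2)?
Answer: -1982318885555/9 ≈ -2.2026e+11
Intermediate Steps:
h(n) = -4/9 (h(n) = -1/9*4 = -4/9)
I(Y) = -4/9 + 2*Y**2 (I(Y) = (Y**2 + Y*Y) - 4/9 = (Y**2 + Y**2) - 4/9 = 2*Y**2 - 4/9 = -4/9 + 2*Y**2)
(230743 + I(-583))*(-286847 + (7 - 219)**2) = (230743 + (-4/9 + 2*(-583)**2))*(-286847 + (7 - 219)**2) = (230743 + (-4/9 + 2*339889))*(-286847 + (-212)**2) = (230743 + (-4/9 + 679778))*(-286847 + 44944) = (230743 + 6117998/9)*(-241903) = (8194685/9)*(-241903) = -1982318885555/9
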